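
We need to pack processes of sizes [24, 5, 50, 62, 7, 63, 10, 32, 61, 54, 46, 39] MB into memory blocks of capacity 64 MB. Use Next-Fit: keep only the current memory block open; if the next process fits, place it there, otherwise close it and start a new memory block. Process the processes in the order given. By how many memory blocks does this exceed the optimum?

2

Next-Fit: [24,5] [50] [62] [7] [63] [10,32] [61] [54] [46] [39] → 10 memory blocks.
Total size 453 MB; any packing needs at least ⌈453/64⌉ = 8 memory blocks.
An optimal packing achieves that bound: [63] [62] [61] [54,10] [50,7,5] [46] [39,24] [32] → 8 memory blocks.
Excess: 10 − 8 = 2.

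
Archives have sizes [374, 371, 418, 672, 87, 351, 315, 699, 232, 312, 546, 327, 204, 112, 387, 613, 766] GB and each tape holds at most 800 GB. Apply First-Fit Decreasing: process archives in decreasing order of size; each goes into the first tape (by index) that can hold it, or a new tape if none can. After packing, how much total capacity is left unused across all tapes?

Sorted descending: 766, 699, 672, 613, 546, 418, 387, 374, 371, 351, 327, 315, 312, 232, 204, 112, 87.
766 GB → tape 1 (remaining 34 GB)
699 GB → tape 2 (remaining 101 GB)
672 GB → tape 3 (remaining 128 GB)
613 GB → tape 4 (remaining 187 GB)
546 GB → tape 5 (remaining 254 GB)
418 GB → tape 6 (remaining 382 GB)
387 GB → tape 7 (remaining 413 GB)
374 GB → tape 6 (remaining 8 GB)
371 GB → tape 7 (remaining 42 GB)
351 GB → tape 8 (remaining 449 GB)
327 GB → tape 8 (remaining 122 GB)
315 GB → tape 9 (remaining 485 GB)
312 GB → tape 9 (remaining 173 GB)
232 GB → tape 5 (remaining 22 GB)
204 GB → tape 10 (remaining 596 GB)
112 GB → tape 3 (remaining 16 GB)
87 GB → tape 2 (remaining 14 GB)
10 tapes × 800 GB = 8000 GB; used 6786 GB; unused 1214 GB.

1214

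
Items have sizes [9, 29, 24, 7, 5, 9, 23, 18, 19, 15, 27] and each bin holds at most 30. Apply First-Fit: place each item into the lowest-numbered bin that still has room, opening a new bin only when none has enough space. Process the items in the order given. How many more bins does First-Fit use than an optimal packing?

First-Fit: [9,7,5,9] [29] [24] [23] [18] [19] [15] [27] → 8 bins.
Total size 185; any packing needs at least ⌈185/30⌉ = 7 bins.
An optimal packing achieves that bound: [29] [27] [24,5] [23,7] [19,9] [18,9] [15] → 7 bins.
Excess: 8 − 7 = 1.

1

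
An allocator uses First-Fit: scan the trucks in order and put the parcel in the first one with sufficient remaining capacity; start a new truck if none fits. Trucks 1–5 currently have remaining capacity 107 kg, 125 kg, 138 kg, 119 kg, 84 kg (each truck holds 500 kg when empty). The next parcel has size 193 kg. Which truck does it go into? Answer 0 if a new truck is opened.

0

No truck has ≥ 193 kg free, so a new truck is opened.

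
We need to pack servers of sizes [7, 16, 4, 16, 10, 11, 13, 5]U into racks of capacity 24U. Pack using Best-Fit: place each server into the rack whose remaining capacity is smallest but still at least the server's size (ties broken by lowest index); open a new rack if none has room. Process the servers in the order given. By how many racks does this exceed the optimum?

Best-Fit: [7,16] [4,16] [10,11] [13,5] → 4 racks.
Total size 82U; any packing needs at least ⌈82/24⌉ = 4 racks.
So 4 is already optimal.

0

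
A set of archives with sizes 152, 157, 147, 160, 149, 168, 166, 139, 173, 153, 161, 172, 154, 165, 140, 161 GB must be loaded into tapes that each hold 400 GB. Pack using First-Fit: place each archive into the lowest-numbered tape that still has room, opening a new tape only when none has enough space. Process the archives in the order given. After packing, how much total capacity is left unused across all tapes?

683

tape 1: place 152 GB, 248 GB left
tape 1: place 157 GB, 91 GB left
tape 2: place 147 GB, 253 GB left
tape 2: place 160 GB, 93 GB left
tape 3: place 149 GB, 251 GB left
tape 3: place 168 GB, 83 GB left
tape 4: place 166 GB, 234 GB left
tape 4: place 139 GB, 95 GB left
tape 5: place 173 GB, 227 GB left
tape 5: place 153 GB, 74 GB left
tape 6: place 161 GB, 239 GB left
tape 6: place 172 GB, 67 GB left
tape 7: place 154 GB, 246 GB left
tape 7: place 165 GB, 81 GB left
tape 8: place 140 GB, 260 GB left
tape 8: place 161 GB, 99 GB left
8 tapes × 400 GB = 3200 GB; used 2517 GB; unused 683 GB.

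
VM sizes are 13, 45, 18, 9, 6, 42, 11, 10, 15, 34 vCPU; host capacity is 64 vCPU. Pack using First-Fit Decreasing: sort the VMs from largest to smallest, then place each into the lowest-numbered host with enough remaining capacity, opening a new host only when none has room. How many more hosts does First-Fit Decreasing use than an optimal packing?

First-Fit Decreasing: [45,18] [42,15,6] [34,13,11] [10,9] → 4 hosts.
Total size 203 vCPU; any packing needs at least ⌈203/64⌉ = 4 hosts.
So 4 is already optimal.

0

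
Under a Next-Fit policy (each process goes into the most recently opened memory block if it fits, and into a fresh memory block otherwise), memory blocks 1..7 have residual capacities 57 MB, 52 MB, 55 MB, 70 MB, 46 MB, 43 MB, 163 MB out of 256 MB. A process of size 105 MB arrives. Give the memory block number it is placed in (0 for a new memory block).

7

Next-Fit only looks at memory block 7, which has 163 MB free.
105 MB fits there.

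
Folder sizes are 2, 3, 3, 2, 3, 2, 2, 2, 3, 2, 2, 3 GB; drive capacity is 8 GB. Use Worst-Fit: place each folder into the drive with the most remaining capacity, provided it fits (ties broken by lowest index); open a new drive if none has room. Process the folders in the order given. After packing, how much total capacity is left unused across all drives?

3

2 GB → drive 1 (remaining 6 GB)
3 GB → drive 1 (remaining 3 GB)
3 GB → drive 1 (remaining 0 GB)
2 GB → drive 2 (remaining 6 GB)
3 GB → drive 2 (remaining 3 GB)
2 GB → drive 2 (remaining 1 GB)
2 GB → drive 3 (remaining 6 GB)
2 GB → drive 3 (remaining 4 GB)
3 GB → drive 3 (remaining 1 GB)
2 GB → drive 4 (remaining 6 GB)
2 GB → drive 4 (remaining 4 GB)
3 GB → drive 4 (remaining 1 GB)
4 drives × 8 GB = 32 GB; used 29 GB; unused 3 GB.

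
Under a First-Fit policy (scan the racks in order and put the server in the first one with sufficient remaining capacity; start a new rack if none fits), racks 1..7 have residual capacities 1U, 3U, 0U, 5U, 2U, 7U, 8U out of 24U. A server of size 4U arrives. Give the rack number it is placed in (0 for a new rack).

Racks with room: rack 4 (5U), rack 6 (7U), rack 7 (8U).
The first with room is rack 4.

4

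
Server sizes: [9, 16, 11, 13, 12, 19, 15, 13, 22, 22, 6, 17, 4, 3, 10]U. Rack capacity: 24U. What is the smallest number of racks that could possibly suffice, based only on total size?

Total size = 9 + 16 + 11 + 13 + 12 + 19 + 15 + 13 + 22 + 22 + 6 + 17 + 4 + 3 + 10 = 192U.
⌈192 / 24⌉ = 8.

8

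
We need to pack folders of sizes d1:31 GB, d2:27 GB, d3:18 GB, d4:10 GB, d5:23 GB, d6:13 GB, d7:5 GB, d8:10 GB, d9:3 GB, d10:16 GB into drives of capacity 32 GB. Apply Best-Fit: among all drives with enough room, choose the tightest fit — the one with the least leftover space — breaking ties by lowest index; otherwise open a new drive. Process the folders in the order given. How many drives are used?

d1 (31 GB) → drive 1 (remaining 1 GB)
d2 (27 GB) → drive 2 (remaining 5 GB)
d3 (18 GB) → drive 3 (remaining 14 GB)
d4 (10 GB) → drive 3 (remaining 4 GB)
d5 (23 GB) → drive 4 (remaining 9 GB)
d6 (13 GB) → drive 5 (remaining 19 GB)
d7 (5 GB) → drive 2 (remaining 0 GB)
d8 (10 GB) → drive 5 (remaining 9 GB)
d9 (3 GB) → drive 3 (remaining 1 GB)
d10 (16 GB) → drive 6 (remaining 16 GB)
Final drives: [31] [27,5] [18,10,3] [23] [13,10] [16].

6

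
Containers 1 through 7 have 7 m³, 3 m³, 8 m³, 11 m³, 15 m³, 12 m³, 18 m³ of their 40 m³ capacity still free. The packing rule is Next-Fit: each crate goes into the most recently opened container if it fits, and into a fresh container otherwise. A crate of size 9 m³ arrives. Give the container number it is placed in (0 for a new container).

Next-Fit only looks at container 7, which has 18 m³ free.
9 m³ fits there.

7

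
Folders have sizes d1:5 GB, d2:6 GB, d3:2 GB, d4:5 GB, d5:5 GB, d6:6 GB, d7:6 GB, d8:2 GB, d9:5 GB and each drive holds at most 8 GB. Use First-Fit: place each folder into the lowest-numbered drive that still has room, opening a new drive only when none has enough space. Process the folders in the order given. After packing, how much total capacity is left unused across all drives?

14

drive 1: place d1 (5 GB), 3 GB left
drive 2: place d2 (6 GB), 2 GB left
drive 1: place d3 (2 GB), 1 GB left
drive 3: place d4 (5 GB), 3 GB left
drive 4: place d5 (5 GB), 3 GB left
drive 5: place d6 (6 GB), 2 GB left
drive 6: place d7 (6 GB), 2 GB left
drive 2: place d8 (2 GB), 0 GB left
drive 7: place d9 (5 GB), 3 GB left
7 drives × 8 GB = 56 GB; used 42 GB; unused 14 GB.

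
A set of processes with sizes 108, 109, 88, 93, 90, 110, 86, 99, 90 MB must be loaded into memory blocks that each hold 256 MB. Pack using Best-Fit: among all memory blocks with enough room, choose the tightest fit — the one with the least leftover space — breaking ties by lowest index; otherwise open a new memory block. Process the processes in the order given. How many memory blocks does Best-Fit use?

108 MB → memory block 1 (remaining 148 MB)
109 MB → memory block 1 (remaining 39 MB)
88 MB → memory block 2 (remaining 168 MB)
93 MB → memory block 2 (remaining 75 MB)
90 MB → memory block 3 (remaining 166 MB)
110 MB → memory block 3 (remaining 56 MB)
86 MB → memory block 4 (remaining 170 MB)
99 MB → memory block 4 (remaining 71 MB)
90 MB → memory block 5 (remaining 166 MB)

5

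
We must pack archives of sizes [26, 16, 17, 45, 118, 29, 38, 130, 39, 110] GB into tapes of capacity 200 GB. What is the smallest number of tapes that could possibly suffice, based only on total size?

Total size = 26 + 16 + 17 + 45 + 118 + 29 + 38 + 130 + 39 + 110 = 568 GB.
⌈568 / 200⌉ = 3.

3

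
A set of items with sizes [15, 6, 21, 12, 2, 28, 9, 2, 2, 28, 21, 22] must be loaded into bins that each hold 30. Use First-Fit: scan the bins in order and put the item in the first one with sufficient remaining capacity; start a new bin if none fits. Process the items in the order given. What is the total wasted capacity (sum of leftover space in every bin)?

15 → bin 1 (remaining 15)
6 → bin 1 (remaining 9)
21 → bin 2 (remaining 9)
12 → bin 3 (remaining 18)
2 → bin 1 (remaining 7)
28 → bin 4 (remaining 2)
9 → bin 2 (remaining 0)
2 → bin 1 (remaining 5)
2 → bin 1 (remaining 3)
28 → bin 5 (remaining 2)
21 → bin 6 (remaining 9)
22 → bin 7 (remaining 8)
7 bins × 30 = 210; used 168; unused 42.

42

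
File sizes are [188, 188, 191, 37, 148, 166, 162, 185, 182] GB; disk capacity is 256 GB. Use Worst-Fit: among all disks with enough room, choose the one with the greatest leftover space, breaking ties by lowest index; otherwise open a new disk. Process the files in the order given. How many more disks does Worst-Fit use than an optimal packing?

Worst-Fit: [188,37] [188] [191] [148] [166] [162] [185] [182] → 8 disks.
8 files exceed 128 GB (half the capacity), and no two of those can share a disk, so at least 8 disks are needed.
So 8 is already optimal.

0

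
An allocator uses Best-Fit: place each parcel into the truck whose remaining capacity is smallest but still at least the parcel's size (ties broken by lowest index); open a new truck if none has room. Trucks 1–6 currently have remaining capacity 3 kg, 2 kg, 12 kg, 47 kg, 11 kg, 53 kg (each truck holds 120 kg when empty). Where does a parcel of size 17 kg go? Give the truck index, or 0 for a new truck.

4

Trucks with room: truck 4 (47 kg), truck 6 (53 kg).
Tightest fit is truck 4 with 47 kg free.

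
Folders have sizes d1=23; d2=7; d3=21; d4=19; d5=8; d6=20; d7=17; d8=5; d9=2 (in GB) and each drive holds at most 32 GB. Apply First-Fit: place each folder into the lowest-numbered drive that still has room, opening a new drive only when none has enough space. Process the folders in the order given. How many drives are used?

d1 (23 GB) → drive 1 (remaining 9 GB)
d2 (7 GB) → drive 1 (remaining 2 GB)
d3 (21 GB) → drive 2 (remaining 11 GB)
d4 (19 GB) → drive 3 (remaining 13 GB)
d5 (8 GB) → drive 2 (remaining 3 GB)
d6 (20 GB) → drive 4 (remaining 12 GB)
d7 (17 GB) → drive 5 (remaining 15 GB)
d8 (5 GB) → drive 3 (remaining 8 GB)
d9 (2 GB) → drive 1 (remaining 0 GB)
Final drives: [23,7,2] [21,8] [19,5] [20] [17].

5 drives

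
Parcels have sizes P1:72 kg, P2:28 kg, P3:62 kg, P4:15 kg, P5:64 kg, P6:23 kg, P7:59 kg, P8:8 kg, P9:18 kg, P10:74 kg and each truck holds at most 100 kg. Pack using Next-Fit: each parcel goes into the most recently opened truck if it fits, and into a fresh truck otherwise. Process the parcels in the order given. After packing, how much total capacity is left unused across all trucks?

77

P1 (72 kg) → truck 1 (remaining 28 kg)
P2 (28 kg) → truck 1 (remaining 0 kg)
P3 (62 kg) → truck 2 (remaining 38 kg)
P4 (15 kg) → truck 2 (remaining 23 kg)
P5 (64 kg) → truck 3 (remaining 36 kg)
P6 (23 kg) → truck 3 (remaining 13 kg)
P7 (59 kg) → truck 4 (remaining 41 kg)
P8 (8 kg) → truck 4 (remaining 33 kg)
P9 (18 kg) → truck 4 (remaining 15 kg)
P10 (74 kg) → truck 5 (remaining 26 kg)
5 trucks × 100 kg = 500 kg; used 423 kg; unused 77 kg.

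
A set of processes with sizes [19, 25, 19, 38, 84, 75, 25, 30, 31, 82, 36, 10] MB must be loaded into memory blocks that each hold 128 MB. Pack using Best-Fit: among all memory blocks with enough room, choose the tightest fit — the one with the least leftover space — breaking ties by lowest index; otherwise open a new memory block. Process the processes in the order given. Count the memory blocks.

Put 19 MB in memory block 1; 109 MB remain.
Put 25 MB in memory block 1; 84 MB remain.
Put 19 MB in memory block 1; 65 MB remain.
Put 38 MB in memory block 1; 27 MB remain.
Put 84 MB in memory block 2; 44 MB remain.
Put 75 MB in memory block 3; 53 MB remain.
Put 25 MB in memory block 1; 2 MB remain.
Put 30 MB in memory block 2; 14 MB remain.
Put 31 MB in memory block 3; 22 MB remain.
Put 82 MB in memory block 4; 46 MB remain.
Put 36 MB in memory block 4; 10 MB remain.
Put 10 MB in memory block 4; 0 MB remain.

4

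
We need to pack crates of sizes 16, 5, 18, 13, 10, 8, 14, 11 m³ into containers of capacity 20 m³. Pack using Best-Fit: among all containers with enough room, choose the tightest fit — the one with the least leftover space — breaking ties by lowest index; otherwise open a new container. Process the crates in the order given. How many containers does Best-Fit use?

6 containers

Put 16 m³ in container 1; 4 m³ remain.
Put 5 m³ in container 2; 15 m³ remain.
Put 18 m³ in container 3; 2 m³ remain.
Put 13 m³ in container 2; 2 m³ remain.
Put 10 m³ in container 4; 10 m³ remain.
Put 8 m³ in container 4; 2 m³ remain.
Put 14 m³ in container 5; 6 m³ remain.
Put 11 m³ in container 6; 9 m³ remain.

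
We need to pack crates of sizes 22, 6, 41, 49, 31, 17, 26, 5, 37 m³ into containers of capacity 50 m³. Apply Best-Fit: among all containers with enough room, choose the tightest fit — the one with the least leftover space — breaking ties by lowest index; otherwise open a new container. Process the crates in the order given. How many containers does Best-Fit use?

container 1: place 22 m³, 28 m³ left
container 1: place 6 m³, 22 m³ left
container 2: place 41 m³, 9 m³ left
container 3: place 49 m³, 1 m³ left
container 4: place 31 m³, 19 m³ left
container 4: place 17 m³, 2 m³ left
container 5: place 26 m³, 24 m³ left
container 2: place 5 m³, 4 m³ left
container 6: place 37 m³, 13 m³ left

6 containers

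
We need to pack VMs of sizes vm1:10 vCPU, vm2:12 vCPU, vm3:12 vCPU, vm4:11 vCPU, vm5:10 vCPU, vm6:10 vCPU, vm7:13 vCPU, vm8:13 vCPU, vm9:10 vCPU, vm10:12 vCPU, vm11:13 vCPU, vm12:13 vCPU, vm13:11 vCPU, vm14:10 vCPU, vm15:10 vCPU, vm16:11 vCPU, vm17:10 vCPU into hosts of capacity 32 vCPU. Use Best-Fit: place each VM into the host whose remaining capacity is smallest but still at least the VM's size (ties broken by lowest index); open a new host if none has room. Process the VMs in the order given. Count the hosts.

8 hosts

Put vm1 (10 vCPU) in host 1; 22 vCPU remain.
Put vm2 (12 vCPU) in host 1; 10 vCPU remain.
Put vm3 (12 vCPU) in host 2; 20 vCPU remain.
Put vm4 (11 vCPU) in host 2; 9 vCPU remain.
Put vm5 (10 vCPU) in host 1; 0 vCPU remain.
Put vm6 (10 vCPU) in host 3; 22 vCPU remain.
Put vm7 (13 vCPU) in host 3; 9 vCPU remain.
Put vm8 (13 vCPU) in host 4; 19 vCPU remain.
Put vm9 (10 vCPU) in host 4; 9 vCPU remain.
Put vm10 (12 vCPU) in host 5; 20 vCPU remain.
Put vm11 (13 vCPU) in host 5; 7 vCPU remain.
Put vm12 (13 vCPU) in host 6; 19 vCPU remain.
Put vm13 (11 vCPU) in host 6; 8 vCPU remain.
Put vm14 (10 vCPU) in host 7; 22 vCPU remain.
Put vm15 (10 vCPU) in host 7; 12 vCPU remain.
Put vm16 (11 vCPU) in host 7; 1 vCPU remain.
Put vm17 (10 vCPU) in host 8; 22 vCPU remain.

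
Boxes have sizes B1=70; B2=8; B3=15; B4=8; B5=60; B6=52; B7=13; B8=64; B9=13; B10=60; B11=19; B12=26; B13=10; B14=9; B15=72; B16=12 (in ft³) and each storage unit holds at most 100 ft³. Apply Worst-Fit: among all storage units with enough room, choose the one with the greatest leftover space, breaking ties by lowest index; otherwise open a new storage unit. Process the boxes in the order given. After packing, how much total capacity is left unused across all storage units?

89

B1 (70 ft³) → storage unit 1 (remaining 30 ft³)
B2 (8 ft³) → storage unit 1 (remaining 22 ft³)
B3 (15 ft³) → storage unit 1 (remaining 7 ft³)
B4 (8 ft³) → storage unit 2 (remaining 92 ft³)
B5 (60 ft³) → storage unit 2 (remaining 32 ft³)
B6 (52 ft³) → storage unit 3 (remaining 48 ft³)
B7 (13 ft³) → storage unit 3 (remaining 35 ft³)
B8 (64 ft³) → storage unit 4 (remaining 36 ft³)
B9 (13 ft³) → storage unit 4 (remaining 23 ft³)
B10 (60 ft³) → storage unit 5 (remaining 40 ft³)
B11 (19 ft³) → storage unit 5 (remaining 21 ft³)
B12 (26 ft³) → storage unit 3 (remaining 9 ft³)
B13 (10 ft³) → storage unit 2 (remaining 22 ft³)
B14 (9 ft³) → storage unit 4 (remaining 14 ft³)
B15 (72 ft³) → storage unit 6 (remaining 28 ft³)
B16 (12 ft³) → storage unit 6 (remaining 16 ft³)
6 storage units × 100 ft³ = 600 ft³; used 511 ft³; unused 89 ft³.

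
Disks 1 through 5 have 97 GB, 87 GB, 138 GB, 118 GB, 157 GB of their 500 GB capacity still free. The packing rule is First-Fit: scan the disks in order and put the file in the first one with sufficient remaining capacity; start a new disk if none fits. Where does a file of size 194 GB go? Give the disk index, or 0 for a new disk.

No disk has ≥ 194 GB free, so a new disk is opened.

0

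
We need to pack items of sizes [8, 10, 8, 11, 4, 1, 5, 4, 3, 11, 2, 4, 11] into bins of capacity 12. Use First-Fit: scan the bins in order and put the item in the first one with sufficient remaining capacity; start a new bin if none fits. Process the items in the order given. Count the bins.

8 bins

Put 8 in bin 1; 4 remain.
Put 10 in bin 2; 2 remain.
Put 8 in bin 3; 4 remain.
Put 11 in bin 4; 1 remain.
Put 4 in bin 1; 0 remain.
Put 1 in bin 2; 1 remain.
Put 5 in bin 5; 7 remain.
Put 4 in bin 3; 0 remain.
Put 3 in bin 5; 4 remain.
Put 11 in bin 6; 1 remain.
Put 2 in bin 5; 2 remain.
Put 4 in bin 7; 8 remain.
Put 11 in bin 8; 1 remain.
Final bins: [8,4] [10,1] [8,4] [11] [5,3,2] [11] [4] [11].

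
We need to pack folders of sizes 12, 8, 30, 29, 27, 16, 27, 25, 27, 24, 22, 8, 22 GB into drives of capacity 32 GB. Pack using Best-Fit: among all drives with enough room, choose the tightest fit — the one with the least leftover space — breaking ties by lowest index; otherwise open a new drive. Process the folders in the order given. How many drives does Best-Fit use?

11

12 GB → drive 1 (remaining 20 GB)
8 GB → drive 1 (remaining 12 GB)
30 GB → drive 2 (remaining 2 GB)
29 GB → drive 3 (remaining 3 GB)
27 GB → drive 4 (remaining 5 GB)
16 GB → drive 5 (remaining 16 GB)
27 GB → drive 6 (remaining 5 GB)
25 GB → drive 7 (remaining 7 GB)
27 GB → drive 8 (remaining 5 GB)
24 GB → drive 9 (remaining 8 GB)
22 GB → drive 10 (remaining 10 GB)
8 GB → drive 9 (remaining 0 GB)
22 GB → drive 11 (remaining 10 GB)
Final drives: [12,8] [30] [29] [27] [16] [27] [25] [27] [24,8] [22] [22].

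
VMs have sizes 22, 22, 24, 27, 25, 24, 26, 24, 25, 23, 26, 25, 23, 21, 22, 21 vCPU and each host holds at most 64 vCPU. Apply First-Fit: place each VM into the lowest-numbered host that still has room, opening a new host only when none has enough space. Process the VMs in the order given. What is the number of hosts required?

22 vCPU → host 1 (remaining 42 vCPU)
22 vCPU → host 1 (remaining 20 vCPU)
24 vCPU → host 2 (remaining 40 vCPU)
27 vCPU → host 2 (remaining 13 vCPU)
25 vCPU → host 3 (remaining 39 vCPU)
24 vCPU → host 3 (remaining 15 vCPU)
26 vCPU → host 4 (remaining 38 vCPU)
24 vCPU → host 4 (remaining 14 vCPU)
25 vCPU → host 5 (remaining 39 vCPU)
23 vCPU → host 5 (remaining 16 vCPU)
26 vCPU → host 6 (remaining 38 vCPU)
25 vCPU → host 6 (remaining 13 vCPU)
23 vCPU → host 7 (remaining 41 vCPU)
21 vCPU → host 7 (remaining 20 vCPU)
22 vCPU → host 8 (remaining 42 vCPU)
21 vCPU → host 8 (remaining 21 vCPU)

8 hosts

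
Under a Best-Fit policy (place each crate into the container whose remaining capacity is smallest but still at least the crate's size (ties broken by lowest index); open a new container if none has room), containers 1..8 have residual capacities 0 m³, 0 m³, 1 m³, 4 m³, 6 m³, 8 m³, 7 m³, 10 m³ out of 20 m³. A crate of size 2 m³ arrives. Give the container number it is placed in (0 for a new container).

4

Containers with room: container 4 (4 m³), container 5 (6 m³), container 6 (8 m³), container 7 (7 m³), container 8 (10 m³).
Tightest fit is container 4 with 4 m³ free.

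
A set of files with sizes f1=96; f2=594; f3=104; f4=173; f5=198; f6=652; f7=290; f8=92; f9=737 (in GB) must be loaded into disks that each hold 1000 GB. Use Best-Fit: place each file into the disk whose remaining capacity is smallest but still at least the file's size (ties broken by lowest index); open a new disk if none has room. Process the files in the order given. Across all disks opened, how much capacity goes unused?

1064

f1 (96 GB) → disk 1 (remaining 904 GB)
f2 (594 GB) → disk 1 (remaining 310 GB)
f3 (104 GB) → disk 1 (remaining 206 GB)
f4 (173 GB) → disk 1 (remaining 33 GB)
f5 (198 GB) → disk 2 (remaining 802 GB)
f6 (652 GB) → disk 2 (remaining 150 GB)
f7 (290 GB) → disk 3 (remaining 710 GB)
f8 (92 GB) → disk 2 (remaining 58 GB)
f9 (737 GB) → disk 4 (remaining 263 GB)
4 disks × 1000 GB = 4000 GB; used 2936 GB; unused 1064 GB.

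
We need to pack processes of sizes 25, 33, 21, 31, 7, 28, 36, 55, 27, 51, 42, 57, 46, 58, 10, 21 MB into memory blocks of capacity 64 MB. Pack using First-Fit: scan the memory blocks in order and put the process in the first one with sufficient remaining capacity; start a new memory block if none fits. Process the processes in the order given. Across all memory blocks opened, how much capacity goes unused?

92

Put 25 MB in memory block 1; 39 MB remain.
Put 33 MB in memory block 1; 6 MB remain.
Put 21 MB in memory block 2; 43 MB remain.
Put 31 MB in memory block 2; 12 MB remain.
Put 7 MB in memory block 2; 5 MB remain.
Put 28 MB in memory block 3; 36 MB remain.
Put 36 MB in memory block 3; 0 MB remain.
Put 55 MB in memory block 4; 9 MB remain.
Put 27 MB in memory block 5; 37 MB remain.
Put 51 MB in memory block 6; 13 MB remain.
Put 42 MB in memory block 7; 22 MB remain.
Put 57 MB in memory block 8; 7 MB remain.
Put 46 MB in memory block 9; 18 MB remain.
Put 58 MB in memory block 10; 6 MB remain.
Put 10 MB in memory block 5; 27 MB remain.
Put 21 MB in memory block 5; 6 MB remain.
10 memory blocks × 64 MB = 640 MB; used 548 MB; unused 92 MB.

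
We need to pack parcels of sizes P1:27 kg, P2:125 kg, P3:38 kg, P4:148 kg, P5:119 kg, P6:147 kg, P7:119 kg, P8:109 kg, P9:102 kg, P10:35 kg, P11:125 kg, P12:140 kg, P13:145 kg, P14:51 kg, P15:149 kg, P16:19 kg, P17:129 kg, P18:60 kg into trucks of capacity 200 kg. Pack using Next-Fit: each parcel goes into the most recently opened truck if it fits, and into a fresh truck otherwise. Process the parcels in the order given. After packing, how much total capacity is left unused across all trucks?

613

Put P1 (27 kg) in truck 1; 173 kg remain.
Put P2 (125 kg) in truck 1; 48 kg remain.
Put P3 (38 kg) in truck 1; 10 kg remain.
Put P4 (148 kg) in truck 2; 52 kg remain.
Put P5 (119 kg) in truck 3; 81 kg remain.
Put P6 (147 kg) in truck 4; 53 kg remain.
Put P7 (119 kg) in truck 5; 81 kg remain.
Put P8 (109 kg) in truck 6; 91 kg remain.
Put P9 (102 kg) in truck 7; 98 kg remain.
Put P10 (35 kg) in truck 7; 63 kg remain.
Put P11 (125 kg) in truck 8; 75 kg remain.
Put P12 (140 kg) in truck 9; 60 kg remain.
Put P13 (145 kg) in truck 10; 55 kg remain.
Put P14 (51 kg) in truck 10; 4 kg remain.
Put P15 (149 kg) in truck 11; 51 kg remain.
Put P16 (19 kg) in truck 11; 32 kg remain.
Put P17 (129 kg) in truck 12; 71 kg remain.
Put P18 (60 kg) in truck 12; 11 kg remain.
12 trucks × 200 kg = 2400 kg; used 1787 kg; unused 613 kg.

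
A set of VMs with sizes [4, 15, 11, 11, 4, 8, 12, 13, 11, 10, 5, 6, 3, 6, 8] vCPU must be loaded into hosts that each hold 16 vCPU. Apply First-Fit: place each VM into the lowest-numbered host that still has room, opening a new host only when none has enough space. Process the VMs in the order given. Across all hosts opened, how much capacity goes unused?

17

4 vCPU → host 1 (remaining 12 vCPU)
15 vCPU → host 2 (remaining 1 vCPU)
11 vCPU → host 1 (remaining 1 vCPU)
11 vCPU → host 3 (remaining 5 vCPU)
4 vCPU → host 3 (remaining 1 vCPU)
8 vCPU → host 4 (remaining 8 vCPU)
12 vCPU → host 5 (remaining 4 vCPU)
13 vCPU → host 6 (remaining 3 vCPU)
11 vCPU → host 7 (remaining 5 vCPU)
10 vCPU → host 8 (remaining 6 vCPU)
5 vCPU → host 4 (remaining 3 vCPU)
6 vCPU → host 8 (remaining 0 vCPU)
3 vCPU → host 4 (remaining 0 vCPU)
6 vCPU → host 9 (remaining 10 vCPU)
8 vCPU → host 9 (remaining 2 vCPU)
9 hosts × 16 vCPU = 144 vCPU; used 127 vCPU; unused 17 vCPU.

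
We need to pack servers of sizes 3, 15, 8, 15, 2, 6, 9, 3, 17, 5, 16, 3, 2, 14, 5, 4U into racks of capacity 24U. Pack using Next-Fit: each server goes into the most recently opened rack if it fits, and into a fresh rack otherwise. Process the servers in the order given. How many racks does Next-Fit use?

6

rack 1: place 3U, 21U left
rack 1: place 15U, 6U left
rack 2: place 8U, 16U left
rack 2: place 15U, 1U left
rack 3: place 2U, 22U left
rack 3: place 6U, 16U left
rack 3: place 9U, 7U left
rack 3: place 3U, 4U left
rack 4: place 17U, 7U left
rack 4: place 5U, 2U left
rack 5: place 16U, 8U left
rack 5: place 3U, 5U left
rack 5: place 2U, 3U left
rack 6: place 14U, 10U left
rack 6: place 5U, 5U left
rack 6: place 4U, 1U left
Final racks: [3,15] [8,15] [2,6,9,3] [17,5] [16,3,2] [14,5,4].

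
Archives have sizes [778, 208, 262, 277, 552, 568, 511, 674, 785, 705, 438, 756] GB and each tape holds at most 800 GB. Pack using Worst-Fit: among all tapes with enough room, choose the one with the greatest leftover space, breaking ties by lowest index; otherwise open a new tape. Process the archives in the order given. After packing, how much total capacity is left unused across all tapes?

1486

Put 778 GB in tape 1; 22 GB remain.
Put 208 GB in tape 2; 592 GB remain.
Put 262 GB in tape 2; 330 GB remain.
Put 277 GB in tape 2; 53 GB remain.
Put 552 GB in tape 3; 248 GB remain.
Put 568 GB in tape 4; 232 GB remain.
Put 511 GB in tape 5; 289 GB remain.
Put 674 GB in tape 6; 126 GB remain.
Put 785 GB in tape 7; 15 GB remain.
Put 705 GB in tape 8; 95 GB remain.
Put 438 GB in tape 9; 362 GB remain.
Put 756 GB in tape 10; 44 GB remain.
10 tapes × 800 GB = 8000 GB; used 6514 GB; unused 1486 GB.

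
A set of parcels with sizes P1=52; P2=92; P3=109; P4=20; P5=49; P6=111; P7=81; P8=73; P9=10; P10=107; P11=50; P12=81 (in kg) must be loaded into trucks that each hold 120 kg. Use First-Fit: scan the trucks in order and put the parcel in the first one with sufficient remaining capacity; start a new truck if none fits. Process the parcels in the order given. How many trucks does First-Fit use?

P1 (52 kg) → truck 1 (remaining 68 kg)
P2 (92 kg) → truck 2 (remaining 28 kg)
P3 (109 kg) → truck 3 (remaining 11 kg)
P4 (20 kg) → truck 1 (remaining 48 kg)
P5 (49 kg) → truck 4 (remaining 71 kg)
P6 (111 kg) → truck 5 (remaining 9 kg)
P7 (81 kg) → truck 6 (remaining 39 kg)
P8 (73 kg) → truck 7 (remaining 47 kg)
P9 (10 kg) → truck 1 (remaining 38 kg)
P10 (107 kg) → truck 8 (remaining 13 kg)
P11 (50 kg) → truck 4 (remaining 21 kg)
P12 (81 kg) → truck 9 (remaining 39 kg)
Final trucks: [52,20,10] [92] [109] [49,50] [111] [81] [73] [107] [81].

9 trucks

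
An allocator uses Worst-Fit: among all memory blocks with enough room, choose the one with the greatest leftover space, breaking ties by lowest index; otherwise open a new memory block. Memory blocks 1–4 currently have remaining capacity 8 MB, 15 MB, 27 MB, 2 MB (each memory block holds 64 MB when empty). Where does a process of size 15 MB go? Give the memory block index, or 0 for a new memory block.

Memory blocks with room: memory block 2 (15 MB), memory block 3 (27 MB).
Most room is memory block 3 with 27 MB free.

3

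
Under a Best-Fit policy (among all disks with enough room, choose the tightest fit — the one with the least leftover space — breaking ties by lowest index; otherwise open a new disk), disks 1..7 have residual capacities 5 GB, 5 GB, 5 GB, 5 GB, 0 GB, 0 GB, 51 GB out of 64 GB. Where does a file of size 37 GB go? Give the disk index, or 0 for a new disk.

7

Disks with room: disk 7 (51 GB).
Tightest fit is disk 7 with 51 GB free.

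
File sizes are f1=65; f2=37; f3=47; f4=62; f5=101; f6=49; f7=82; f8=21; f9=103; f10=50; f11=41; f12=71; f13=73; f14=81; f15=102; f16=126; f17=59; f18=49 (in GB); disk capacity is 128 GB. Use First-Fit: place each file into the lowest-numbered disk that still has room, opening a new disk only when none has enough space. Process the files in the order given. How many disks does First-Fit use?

disk 1: place f1 (65 GB), 63 GB left
disk 1: place f2 (37 GB), 26 GB left
disk 2: place f3 (47 GB), 81 GB left
disk 2: place f4 (62 GB), 19 GB left
disk 3: place f5 (101 GB), 27 GB left
disk 4: place f6 (49 GB), 79 GB left
disk 5: place f7 (82 GB), 46 GB left
disk 1: place f8 (21 GB), 5 GB left
disk 6: place f9 (103 GB), 25 GB left
disk 4: place f10 (50 GB), 29 GB left
disk 5: place f11 (41 GB), 5 GB left
disk 7: place f12 (71 GB), 57 GB left
disk 8: place f13 (73 GB), 55 GB left
disk 9: place f14 (81 GB), 47 GB left
disk 10: place f15 (102 GB), 26 GB left
disk 11: place f16 (126 GB), 2 GB left
disk 12: place f17 (59 GB), 69 GB left
disk 7: place f18 (49 GB), 8 GB left

12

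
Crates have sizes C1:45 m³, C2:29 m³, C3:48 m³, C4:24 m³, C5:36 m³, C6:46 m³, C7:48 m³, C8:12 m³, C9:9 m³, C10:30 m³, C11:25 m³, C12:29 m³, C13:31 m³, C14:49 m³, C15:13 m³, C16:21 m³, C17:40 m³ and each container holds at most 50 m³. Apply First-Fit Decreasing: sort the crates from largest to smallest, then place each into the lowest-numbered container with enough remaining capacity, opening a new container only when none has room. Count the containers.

12 containers

Sorted descending: 49, 48, 48, 46, 45, 40, 36, 31, 30, 29, 29, 25, 24, 21, 13, 12, 9.
49 m³ → container 1 (remaining 1 m³)
48 m³ → container 2 (remaining 2 m³)
48 m³ → container 3 (remaining 2 m³)
46 m³ → container 4 (remaining 4 m³)
45 m³ → container 5 (remaining 5 m³)
40 m³ → container 6 (remaining 10 m³)
36 m³ → container 7 (remaining 14 m³)
31 m³ → container 8 (remaining 19 m³)
30 m³ → container 9 (remaining 20 m³)
29 m³ → container 10 (remaining 21 m³)
29 m³ → container 11 (remaining 21 m³)
25 m³ → container 12 (remaining 25 m³)
24 m³ → container 12 (remaining 1 m³)
21 m³ → container 10 (remaining 0 m³)
13 m³ → container 7 (remaining 1 m³)
12 m³ → container 8 (remaining 7 m³)
9 m³ → container 6 (remaining 1 m³)
Final containers: [49] [48] [48] [46] [45] [40,9] [36,13] [31,12] [30] [29,21] [29] [25,24].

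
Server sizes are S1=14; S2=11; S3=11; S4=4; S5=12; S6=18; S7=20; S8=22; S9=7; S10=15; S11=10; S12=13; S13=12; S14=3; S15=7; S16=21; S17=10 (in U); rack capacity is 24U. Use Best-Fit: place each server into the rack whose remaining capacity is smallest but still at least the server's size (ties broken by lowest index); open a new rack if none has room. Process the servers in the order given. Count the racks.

10 racks

Put S1 (14U) in rack 1; 10U remain.
Put S2 (11U) in rack 2; 13U remain.
Put S3 (11U) in rack 2; 2U remain.
Put S4 (4U) in rack 1; 6U remain.
Put S5 (12U) in rack 3; 12U remain.
Put S6 (18U) in rack 4; 6U remain.
Put S7 (20U) in rack 5; 4U remain.
Put S8 (22U) in rack 6; 2U remain.
Put S9 (7U) in rack 3; 5U remain.
Put S10 (15U) in rack 7; 9U remain.
Put S11 (10U) in rack 8; 14U remain.
Put S12 (13U) in rack 8; 1U remain.
Put S13 (12U) in rack 9; 12U remain.
Put S14 (3U) in rack 5; 1U remain.
Put S15 (7U) in rack 7; 2U remain.
Put S16 (21U) in rack 10; 3U remain.
Put S17 (10U) in rack 9; 2U remain.
Final racks: [14,4] [11,11] [12,7] [18] [20,3] [22] [15,7] [10,13] [12,10] [21].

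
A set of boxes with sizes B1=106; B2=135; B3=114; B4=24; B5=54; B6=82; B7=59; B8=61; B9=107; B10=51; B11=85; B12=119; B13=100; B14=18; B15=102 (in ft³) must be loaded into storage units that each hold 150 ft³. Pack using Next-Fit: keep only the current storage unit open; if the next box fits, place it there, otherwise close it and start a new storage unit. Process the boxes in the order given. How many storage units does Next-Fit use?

B1 (106 ft³) → storage unit 1 (remaining 44 ft³)
B2 (135 ft³) → storage unit 2 (remaining 15 ft³)
B3 (114 ft³) → storage unit 3 (remaining 36 ft³)
B4 (24 ft³) → storage unit 3 (remaining 12 ft³)
B5 (54 ft³) → storage unit 4 (remaining 96 ft³)
B6 (82 ft³) → storage unit 4 (remaining 14 ft³)
B7 (59 ft³) → storage unit 5 (remaining 91 ft³)
B8 (61 ft³) → storage unit 5 (remaining 30 ft³)
B9 (107 ft³) → storage unit 6 (remaining 43 ft³)
B10 (51 ft³) → storage unit 7 (remaining 99 ft³)
B11 (85 ft³) → storage unit 7 (remaining 14 ft³)
B12 (119 ft³) → storage unit 8 (remaining 31 ft³)
B13 (100 ft³) → storage unit 9 (remaining 50 ft³)
B14 (18 ft³) → storage unit 9 (remaining 32 ft³)
B15 (102 ft³) → storage unit 10 (remaining 48 ft³)
Final storage units: [106] [135] [114,24] [54,82] [59,61] [107] [51,85] [119] [100,18] [102].

10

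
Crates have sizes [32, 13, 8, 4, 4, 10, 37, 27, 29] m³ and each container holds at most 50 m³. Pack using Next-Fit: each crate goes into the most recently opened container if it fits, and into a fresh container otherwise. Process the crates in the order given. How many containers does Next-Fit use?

5

Put 32 m³ in container 1; 18 m³ remain.
Put 13 m³ in container 1; 5 m³ remain.
Put 8 m³ in container 2; 42 m³ remain.
Put 4 m³ in container 2; 38 m³ remain.
Put 4 m³ in container 2; 34 m³ remain.
Put 10 m³ in container 2; 24 m³ remain.
Put 37 m³ in container 3; 13 m³ remain.
Put 27 m³ in container 4; 23 m³ remain.
Put 29 m³ in container 5; 21 m³ remain.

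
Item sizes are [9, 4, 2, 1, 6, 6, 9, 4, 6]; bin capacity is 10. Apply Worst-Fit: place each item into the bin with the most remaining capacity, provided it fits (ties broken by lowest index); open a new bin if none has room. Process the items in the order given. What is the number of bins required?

bin 1: place 9, 1 left
bin 2: place 4, 6 left
bin 2: place 2, 4 left
bin 2: place 1, 3 left
bin 3: place 6, 4 left
bin 4: place 6, 4 left
bin 5: place 9, 1 left
bin 3: place 4, 0 left
bin 6: place 6, 4 left

6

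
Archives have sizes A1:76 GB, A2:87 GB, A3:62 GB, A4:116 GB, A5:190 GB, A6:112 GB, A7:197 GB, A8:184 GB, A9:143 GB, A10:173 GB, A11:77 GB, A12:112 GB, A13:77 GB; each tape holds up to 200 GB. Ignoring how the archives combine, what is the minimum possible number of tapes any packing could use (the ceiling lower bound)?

Total size = 76 + 87 + 62 + 116 + 190 + 112 + 197 + 184 + 143 + 173 + 77 + 112 + 77 = 1606 GB.
⌈1606 / 200⌉ = 9.

9 tapes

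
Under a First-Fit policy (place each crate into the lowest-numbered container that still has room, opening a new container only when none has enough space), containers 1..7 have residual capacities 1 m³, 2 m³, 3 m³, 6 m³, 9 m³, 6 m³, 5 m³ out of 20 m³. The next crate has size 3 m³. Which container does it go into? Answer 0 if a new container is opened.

Containers with room: container 3 (3 m³), container 4 (6 m³), container 5 (9 m³), container 6 (6 m³), container 7 (5 m³).
The first with room is container 3.

3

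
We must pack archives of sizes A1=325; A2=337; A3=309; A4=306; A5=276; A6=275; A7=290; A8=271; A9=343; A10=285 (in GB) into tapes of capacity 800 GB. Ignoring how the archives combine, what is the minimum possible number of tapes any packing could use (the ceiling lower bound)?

Total size = 325 + 337 + 309 + 306 + 276 + 275 + 290 + 271 + 343 + 285 = 3017 GB.
⌈3017 / 800⌉ = 4.

4 tapes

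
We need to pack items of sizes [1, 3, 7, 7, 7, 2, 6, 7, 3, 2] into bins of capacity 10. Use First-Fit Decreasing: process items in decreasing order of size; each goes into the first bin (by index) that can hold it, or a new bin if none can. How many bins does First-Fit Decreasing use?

5 bins

Sorted descending: 7, 7, 7, 7, 6, 3, 3, 2, 2, 1.
7 → bin 1 (remaining 3)
7 → bin 2 (remaining 3)
7 → bin 3 (remaining 3)
7 → bin 4 (remaining 3)
6 → bin 5 (remaining 4)
3 → bin 1 (remaining 0)
3 → bin 2 (remaining 0)
2 → bin 3 (remaining 1)
2 → bin 4 (remaining 1)
1 → bin 3 (remaining 0)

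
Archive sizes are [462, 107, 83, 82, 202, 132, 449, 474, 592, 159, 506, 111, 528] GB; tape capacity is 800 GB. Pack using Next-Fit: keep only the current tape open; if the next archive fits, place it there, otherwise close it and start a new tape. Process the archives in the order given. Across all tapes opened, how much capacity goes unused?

913

tape 1: place 462 GB, 338 GB left
tape 1: place 107 GB, 231 GB left
tape 1: place 83 GB, 148 GB left
tape 1: place 82 GB, 66 GB left
tape 2: place 202 GB, 598 GB left
tape 2: place 132 GB, 466 GB left
tape 2: place 449 GB, 17 GB left
tape 3: place 474 GB, 326 GB left
tape 4: place 592 GB, 208 GB left
tape 4: place 159 GB, 49 GB left
tape 5: place 506 GB, 294 GB left
tape 5: place 111 GB, 183 GB left
tape 6: place 528 GB, 272 GB left
6 tapes × 800 GB = 4800 GB; used 3887 GB; unused 913 GB.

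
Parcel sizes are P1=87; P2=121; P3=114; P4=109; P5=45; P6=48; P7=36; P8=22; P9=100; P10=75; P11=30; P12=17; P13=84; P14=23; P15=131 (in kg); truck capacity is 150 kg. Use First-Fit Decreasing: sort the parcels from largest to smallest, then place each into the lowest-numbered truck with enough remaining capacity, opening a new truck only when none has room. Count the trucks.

8 trucks

Sorted descending: 131, 121, 114, 109, 100, 87, 84, 75, 48, 45, 36, 30, 23, 22, 17.
131 kg → truck 1 (remaining 19 kg)
121 kg → truck 2 (remaining 29 kg)
114 kg → truck 3 (remaining 36 kg)
109 kg → truck 4 (remaining 41 kg)
100 kg → truck 5 (remaining 50 kg)
87 kg → truck 6 (remaining 63 kg)
84 kg → truck 7 (remaining 66 kg)
75 kg → truck 8 (remaining 75 kg)
48 kg → truck 5 (remaining 2 kg)
45 kg → truck 6 (remaining 18 kg)
36 kg → truck 3 (remaining 0 kg)
30 kg → truck 4 (remaining 11 kg)
23 kg → truck 2 (remaining 6 kg)
22 kg → truck 7 (remaining 44 kg)
17 kg → truck 1 (remaining 2 kg)
Final trucks: [131,17] [121,23] [114,36] [109,30] [100,48] [87,45] [84,22] [75].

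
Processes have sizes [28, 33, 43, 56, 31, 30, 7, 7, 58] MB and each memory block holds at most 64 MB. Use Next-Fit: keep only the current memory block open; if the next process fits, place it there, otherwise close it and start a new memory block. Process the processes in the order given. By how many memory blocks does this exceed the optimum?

1

Next-Fit: [28,33] [43] [56] [31,30] [7,7] [58] → 6 memory blocks.
Total size 293 MB; any packing needs at least ⌈293/64⌉ = 5 memory blocks.
An optimal packing achieves that bound: [58] [56,7] [43,7] [33,31] [30,28] → 5 memory blocks.
Excess: 6 − 5 = 1.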